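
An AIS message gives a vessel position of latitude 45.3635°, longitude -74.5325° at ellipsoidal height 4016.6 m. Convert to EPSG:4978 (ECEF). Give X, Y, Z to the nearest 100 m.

WGS84: a = 6378137 m, e² = 0.006694380; N(φ) = a/√(1−e²sin²φ) = 6388974.417 m.
X = (N+h)·cosφ·cosλ = 1197914.467 m; Y = (N+h)·cosφ·sinλ = -4329074.087 m; Z = (N(1−e²)+h)·sinφ = 4518681.212 m.

X 1197900 m, Y -4329100 m, Z 4518700 m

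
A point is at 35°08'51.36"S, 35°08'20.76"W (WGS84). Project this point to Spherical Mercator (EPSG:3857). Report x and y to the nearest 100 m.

Web Mercator is spherical with R = a = 6378137 m.
x = R·λ = 6378137 × -0.613292991 = -3911666.719 m.
y = R·ln tan(π/4 + φ/2) = 6378137 × -0.655984268 = -4183957.529 m.

x -3911700 m, y -4184000 m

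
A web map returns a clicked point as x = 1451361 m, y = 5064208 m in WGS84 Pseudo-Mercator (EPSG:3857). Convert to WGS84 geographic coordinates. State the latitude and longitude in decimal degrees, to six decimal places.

R = 6378137 m. λ = x/R = 13.03779769°.
φ = 2·arctan(exp(y/R)) − 90° = 2·arctan(2.21222) − 90° = 41.35069820°.

lat 41.350698°, lon 13.037798°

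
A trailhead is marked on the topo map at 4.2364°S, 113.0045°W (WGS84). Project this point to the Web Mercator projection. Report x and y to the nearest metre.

Web Mercator is spherical with R = a = 6378137 m.
x = R·λ = 6378137 × -1.972300595 = -12579603.397 m.
y = R·ln tan(π/4 + φ/2) = 6378137 × -0.074006591 = -472024.179 m.

x -12579603 m, y -472024 m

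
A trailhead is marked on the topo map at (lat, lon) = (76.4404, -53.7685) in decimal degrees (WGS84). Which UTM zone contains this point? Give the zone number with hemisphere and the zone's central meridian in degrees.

Zone 22N, central meridian -51°

UTM zone = ⌊(λ + 180)/6⌋ + 1; -53.7685° ∈ [-54°, -48°) → zone 22.
Hemisphere: N (φ ≥ 0).
Central meridian λ₀ = 6×22 − 183 = -51°.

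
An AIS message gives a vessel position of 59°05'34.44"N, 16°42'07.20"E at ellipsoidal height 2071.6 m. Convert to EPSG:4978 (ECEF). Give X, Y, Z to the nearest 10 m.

WGS84: a = 6378137 m, e² = 0.006694380; N(φ) = a/√(1−e²sin²φ) = 6393911.620 m.
X = (N+h)·cosφ·cosλ = 3146683.366 m; Y = (N+h)·cosφ·sinλ = 944169.980 m; Z = (N(1−e²)+h)·sinφ = 5451036.411 m.

X 3146680 m, Y 944170 m, Z 5451040 m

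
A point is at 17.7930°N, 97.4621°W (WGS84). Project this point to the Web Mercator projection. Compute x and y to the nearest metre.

x -10849431 m, y 2013334 m

Web Mercator is spherical with R = a = 6378137 m.
x = R·λ = 6378137 × -1.701034541 = -10849431.344 m.
y = R·ln tan(π/4 + φ/2) = 6378137 × 0.315661723 = 2013333.716 m.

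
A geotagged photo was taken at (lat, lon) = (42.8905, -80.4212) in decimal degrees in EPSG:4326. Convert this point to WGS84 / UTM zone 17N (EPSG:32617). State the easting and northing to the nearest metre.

E 547261 m, N 4748818 m

Zone 17 central meridian λ₀ = 6×17 − 183 = -81°; Δλ = +0.5788°.
Transverse Mercator on WGS84 with k₀ = 0.9996 gives E = 547260.783 m, N = 4748817.595 m.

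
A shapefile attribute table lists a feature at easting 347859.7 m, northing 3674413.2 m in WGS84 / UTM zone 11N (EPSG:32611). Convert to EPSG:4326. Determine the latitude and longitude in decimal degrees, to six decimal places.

lat 33.197900°, lon -118.632200°

Zone 11N: λ₀ = -117°, k₀ = 0.9996, false easting 500000 m.
Meridian distance M = (N − FN)/k₀ = 3675883.6 m.
Inverse transverse Mercator on WGS84 gives φ = 33.19789982°, λ = -118.63219971°.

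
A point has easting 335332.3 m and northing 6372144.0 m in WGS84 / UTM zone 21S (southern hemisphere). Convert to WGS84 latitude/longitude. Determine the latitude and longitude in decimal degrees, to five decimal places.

lat -32.77630°, lon -58.75820°

Zone 21S: λ₀ = -57°, k₀ = 0.9996, false easting 500000 m, false northing 10000000 m.
Meridian distance M = (N − FN)/k₀ = -3629307.7 m.
Inverse transverse Mercator on WGS84 gives φ = -32.77629992°, λ = -58.75819982°.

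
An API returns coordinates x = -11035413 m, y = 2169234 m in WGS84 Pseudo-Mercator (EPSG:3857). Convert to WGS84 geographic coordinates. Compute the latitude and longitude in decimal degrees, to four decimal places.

lat 19.1214°, lon -99.1328°

R = 6378137 m. λ = x/R = -99.13280164°.
φ = 2·arctan(exp(y/R)) − 90° = 2·arctan(1.40509) − 90° = 19.12139979°.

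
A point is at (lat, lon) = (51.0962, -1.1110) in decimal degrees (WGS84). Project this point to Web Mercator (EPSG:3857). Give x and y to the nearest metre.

Web Mercator is spherical with R = a = 6378137 m.
x = R·λ = 6378137 × -0.019390608 = -123675.954 m.
y = R·ln tan(π/4 + φ/2) = 6378137 × 1.040794210 = 6638328.063 m.

x -123676 m, y 6638328 m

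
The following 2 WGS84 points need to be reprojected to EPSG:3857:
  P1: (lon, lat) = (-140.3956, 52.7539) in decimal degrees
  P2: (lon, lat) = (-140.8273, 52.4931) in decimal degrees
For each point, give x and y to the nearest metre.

P1: x -15628767 m, y 6937605 m; P2: x -15676823 m, y 6889780 m

Web Mercator: x = R·λ, y = R·ln tan(π/4+φ/2), R = 6378137 m.
P1 (52.7539°, -140.3956°) → (-15628766.702, 6937605.189) m.
P2 (52.4931°, -140.8273°) → (-15676823.326, 6889780.073) m.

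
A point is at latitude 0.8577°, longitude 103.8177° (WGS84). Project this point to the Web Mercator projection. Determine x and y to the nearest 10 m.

x 11556930 m, y 95480 m

Web Mercator is spherical with R = a = 6378137 m.
x = R·λ = 6378137 × 1.811960687 = 11556933.499 m.
y = R·ln tan(π/4 + φ/2) = 6378137 × 0.014970248 = 95482.293 m.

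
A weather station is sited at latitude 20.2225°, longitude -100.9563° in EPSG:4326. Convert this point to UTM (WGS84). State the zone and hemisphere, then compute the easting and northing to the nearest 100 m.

Longitude -100.9563° lies in the 6° band [-102°, -96°), giving zone 14; latitude is north of the equator, so 14N.
Zone 14 central meridian λ₀ = 6×14 − 183 = -99°; Δλ = -1.9563°.
Transverse Mercator on WGS84 with k₀ = 0.9996 gives E = 295619.433 m, N = 2237309.888 m.

Zone 14N: E 295600 m, N 2237300 m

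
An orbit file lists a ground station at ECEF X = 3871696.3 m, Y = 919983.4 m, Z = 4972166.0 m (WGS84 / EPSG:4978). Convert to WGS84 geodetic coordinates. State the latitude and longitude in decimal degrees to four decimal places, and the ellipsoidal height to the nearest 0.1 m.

lat 51.5153°, lon 13.3666°, h 3505.5 m

λ = atan2(Y, X) = 13.36659953°; p = √(X²+Y²) = 3979497.7 m.
Bowring's method on WGS84 (a = 6378137 m, b = 6356752.314 m) gives φ = 51.51530032°, h = 3505.512 m.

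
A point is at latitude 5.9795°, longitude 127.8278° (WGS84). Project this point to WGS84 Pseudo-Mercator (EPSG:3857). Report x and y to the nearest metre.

Web Mercator is spherical with R = a = 6378137 m.
x = R·λ = 6378137 × 2.231015986 = 14229725.605 m.
y = R·ln tan(π/4 + φ/2) = 6378137 × 0.104551922 = 666846.480 m.

x 14229726 m, y 666846 m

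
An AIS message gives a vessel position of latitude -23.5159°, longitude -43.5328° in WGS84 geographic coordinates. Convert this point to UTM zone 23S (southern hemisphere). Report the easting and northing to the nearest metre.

E 649795 m, N 7398603 m

Zone 23 central meridian λ₀ = 6×23 − 183 = -45°; Δλ = +1.4672°.
Transverse Mercator on WGS84 with k₀ = 0.9996 gives E = 649794.639 m, N = 7398603.011 m.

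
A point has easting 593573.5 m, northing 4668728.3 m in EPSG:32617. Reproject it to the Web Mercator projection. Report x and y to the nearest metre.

Unproject from UTM 17N (λ₀ = -81°) → φ = 42.16509967°, λ = -79.86720022°.
Web Mercator (R = 6378137 m): x = -8890776.059 m, y = 5185742.747 m.

x -8890776 m, y 5185743 m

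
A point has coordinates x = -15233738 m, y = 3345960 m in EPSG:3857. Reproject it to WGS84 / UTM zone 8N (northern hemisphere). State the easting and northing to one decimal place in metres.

Web Mercator inverse (R = 6378137 m) → φ = 28.76649880°, λ = -136.84699680°.
UTM 8N forward: E = 319682.938 m, N = 3183515.107 m.

E 319682.9 m, N 3183515.1 m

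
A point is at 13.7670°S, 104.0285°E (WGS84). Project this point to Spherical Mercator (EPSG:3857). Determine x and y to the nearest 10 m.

Web Mercator is spherical with R = a = 6378137 m.
x = R·λ = 6378137 × 1.815639841 = 11580399.648 m.
y = R·ln tan(π/4 + φ/2) = 6378137 × -0.242625478 = -1547498.537 m.

x 11580400 m, y -1547500 m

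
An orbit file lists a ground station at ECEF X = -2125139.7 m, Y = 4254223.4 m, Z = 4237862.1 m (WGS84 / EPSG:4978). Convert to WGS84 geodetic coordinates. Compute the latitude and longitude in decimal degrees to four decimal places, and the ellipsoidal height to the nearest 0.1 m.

lat 41.8971°, lon 116.5438°, h 1136.2 m

λ = atan2(Y, X) = 116.54380016°; p = √(X²+Y²) = 4755484.8 m.
Bowring's method on WGS84 (a = 6378137 m, b = 6356752.314 m) gives φ = 41.89710023°, h = 1136.219 m.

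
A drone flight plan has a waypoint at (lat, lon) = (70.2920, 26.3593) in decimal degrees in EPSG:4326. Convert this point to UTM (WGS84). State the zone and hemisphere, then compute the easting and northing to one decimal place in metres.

Longitude 26.3593° lies in the 6° band [24°, 30°), giving zone 35; latitude is north of the equator, so 35N.
Zone 35 central meridian λ₀ = 6×35 − 183 = 27°; Δλ = -0.6407°.
Transverse Mercator on WGS84 with k₀ = 0.9996 gives E = 475886.5503 m, N = 7798563.679 m.

Zone 35N: E 475886.6 m, N 7798563.7 m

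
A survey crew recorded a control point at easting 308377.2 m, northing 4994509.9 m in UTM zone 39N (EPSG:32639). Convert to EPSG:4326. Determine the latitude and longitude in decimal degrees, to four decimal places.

lat 45.0781°, lon 48.5654°

Zone 39N: λ₀ = 51°, k₀ = 0.9996, false easting 500000 m.
Meridian distance M = (N − FN)/k₀ = 4996508.5 m.
Inverse transverse Mercator on WGS84 gives φ = 45.07809960°, λ = 48.56539984°.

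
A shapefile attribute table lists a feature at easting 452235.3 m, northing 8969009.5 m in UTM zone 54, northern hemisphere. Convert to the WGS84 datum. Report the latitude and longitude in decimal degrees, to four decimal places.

lat 80.7734°, lon 138.3307°

Zone 54N: λ₀ = 141°, k₀ = 0.9996, false easting 500000 m.
Meridian distance M = (N − FN)/k₀ = 8972598.5 m.
Inverse transverse Mercator on WGS84 gives φ = 80.77340017°, λ = 138.33070050°.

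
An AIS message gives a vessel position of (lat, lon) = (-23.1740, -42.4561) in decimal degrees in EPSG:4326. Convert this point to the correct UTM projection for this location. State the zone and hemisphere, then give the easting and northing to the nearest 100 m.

Zone 23S: E 760400 m, N 7434900 m

Longitude -42.4561° lies in the 6° band [-48°, -42°), giving zone 23; latitude is south of the equator, so 23S.
Zone 23 central meridian λ₀ = 6×23 − 183 = -45°; Δλ = +2.5439°.
Transverse Mercator on WGS84 with k₀ = 0.9996 gives E = 760426.872 m, N = 7434942.131 m.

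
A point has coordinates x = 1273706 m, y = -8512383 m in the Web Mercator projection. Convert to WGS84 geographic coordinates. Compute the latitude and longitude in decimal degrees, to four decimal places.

lat -60.5021°, lon 11.4419°

R = 6378137 m. λ = x/R = 11.44189567°.
φ = 2·arctan(exp(y/R)) − 90° = 2·arctan(0.26326) − 90° = -60.50209804°.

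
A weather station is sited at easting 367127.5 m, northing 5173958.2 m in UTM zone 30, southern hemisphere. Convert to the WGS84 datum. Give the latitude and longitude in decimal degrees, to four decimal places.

Zone 30S: λ₀ = -3°, k₀ = 0.9996, false easting 500000 m, false northing 10000000 m.
Meridian distance M = (N − FN)/k₀ = -4827973.0 m.
Inverse transverse Mercator on WGS84 gives φ = -43.57550005°, λ = -4.64560028°.

lat -43.5755°, lon -4.6456°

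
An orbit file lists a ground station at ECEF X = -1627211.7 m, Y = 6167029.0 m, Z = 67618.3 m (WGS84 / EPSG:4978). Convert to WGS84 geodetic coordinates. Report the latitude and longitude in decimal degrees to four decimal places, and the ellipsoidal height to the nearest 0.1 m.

lat 0.6115°, lon 104.7810°, h 316.4 m

λ = atan2(Y, X) = 104.78099989°; p = √(X²+Y²) = 6378092.6 m.
Bowring's method on WGS84 (a = 6378137 m, b = 6356752.314 m) gives φ = 0.61150010°, h = 316.390 m.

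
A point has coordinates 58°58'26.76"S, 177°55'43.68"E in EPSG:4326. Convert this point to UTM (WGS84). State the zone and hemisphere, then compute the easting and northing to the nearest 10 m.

Zone 60S: E 553400 m, N 3462460 m

Longitude 177.9288° lies in the 6° band [174°, 180°), giving zone 60; latitude is south of the equator, so 60S.
Zone 60 central meridian λ₀ = 6×60 − 183 = 177°; Δλ = +0.9288°.
Transverse Mercator on WGS84 with k₀ = 0.9996 gives E = 553400.678 m, N = 3462461.038 m.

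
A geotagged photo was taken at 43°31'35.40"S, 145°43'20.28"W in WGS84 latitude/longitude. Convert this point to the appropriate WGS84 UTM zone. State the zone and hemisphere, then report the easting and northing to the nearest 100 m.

Zone 6S: E 603300 m, N 5179900 m

Longitude -145.7223° lies in the 6° band [-150°, -144°), giving zone 6; latitude is south of the equator, so 6S.
Zone 6 central meridian λ₀ = 6×6 − 183 = -147°; Δλ = +1.2777°.
Transverse Mercator on WGS84 with k₀ = 0.9996 gives E = 603250.065 m, N = 5179922.657 m.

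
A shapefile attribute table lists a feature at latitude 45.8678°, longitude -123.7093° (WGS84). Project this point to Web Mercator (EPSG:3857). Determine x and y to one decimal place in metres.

x -13771256.3 m, y 5759189.3 m

Web Mercator is spherical with R = a = 6378137 m.
x = R·λ = 6378137 × -2.159134600 = -13771256.282 m.
y = R·ln tan(π/4 + φ/2) = 6378137 × 0.902957921 = 5759189.327 m.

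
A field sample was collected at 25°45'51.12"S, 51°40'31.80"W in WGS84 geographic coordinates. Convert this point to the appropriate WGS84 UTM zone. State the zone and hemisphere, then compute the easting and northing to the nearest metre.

Longitude -51.6755° lies in the 6° band [-54°, -48°), giving zone 22; latitude is south of the equator, so 22S.
Zone 22 central meridian λ₀ = 6×22 − 183 = -51°; Δλ = -0.6755°.
Transverse Mercator on WGS84 with k₀ = 0.9996 gives E = 432262.164 m, N = 7150255.525 m.

Zone 22S: E 432262 m, N 7150256 m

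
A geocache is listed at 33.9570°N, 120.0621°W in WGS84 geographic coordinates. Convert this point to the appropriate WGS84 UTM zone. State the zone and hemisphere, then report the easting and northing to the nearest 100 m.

Zone 10N: E 771500 m, N 3761300 m

Longitude -120.0621° lies in the 6° band [-126°, -120°), giving zone 10; latitude is north of the equator, so 10N.
Zone 10 central meridian λ₀ = 6×10 − 183 = -123°; Δλ = +2.9379°.
Transverse Mercator on WGS84 with k₀ = 0.9996 gives E = 771490.408 m, N = 3761278.200 m.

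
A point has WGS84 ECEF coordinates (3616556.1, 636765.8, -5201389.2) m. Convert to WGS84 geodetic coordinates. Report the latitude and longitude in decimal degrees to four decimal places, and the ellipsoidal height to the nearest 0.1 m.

λ = atan2(Y, X) = 9.98570050°; p = √(X²+Y²) = 3672185.8 m.
Bowring's method on WGS84 (a = 6378137 m, b = 6356752.314 m) gives φ = -54.95889999°, h = 3213.903 m.

lat -54.9589°, lon 9.9857°, h 3213.9 m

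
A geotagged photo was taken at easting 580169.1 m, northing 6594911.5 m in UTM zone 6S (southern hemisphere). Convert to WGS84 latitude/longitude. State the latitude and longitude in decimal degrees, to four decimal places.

lat -30.7761°, lon -146.1622°

Zone 6S: λ₀ = -147°, k₀ = 0.9996, false easting 500000 m, false northing 10000000 m.
Meridian distance M = (N − FN)/k₀ = -3406451.1 m.
Inverse transverse Mercator on WGS84 gives φ = -30.77609957°, λ = -146.16220000°.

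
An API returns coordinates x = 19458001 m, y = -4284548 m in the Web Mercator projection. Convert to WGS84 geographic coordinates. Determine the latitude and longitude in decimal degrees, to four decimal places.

lat -35.8831°, lon 174.7942°

R = 6378137 m. λ = x/R = 174.79419697°.
φ = 2·arctan(exp(y/R)) − 90° = 2·arctan(0.51081) − 90° = -35.88309992°.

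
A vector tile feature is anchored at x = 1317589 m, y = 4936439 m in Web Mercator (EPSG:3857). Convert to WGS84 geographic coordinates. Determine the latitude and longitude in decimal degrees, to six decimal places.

R = 6378137 m. λ = x/R = 11.83610337°.
φ = 2·arctan(exp(y/R)) − 90° = 2·arctan(2.16834) − 90° = 40.48339780°.

lat 40.483398°, lon 11.836103°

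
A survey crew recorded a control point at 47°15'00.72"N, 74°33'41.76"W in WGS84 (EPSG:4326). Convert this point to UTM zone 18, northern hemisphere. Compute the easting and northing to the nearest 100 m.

E 533200 m, N 5233100 m

Zone 18 central meridian λ₀ = 6×18 − 183 = -75°; Δλ = +0.4384°.
Transverse Mercator on WGS84 with k₀ = 0.9996 gives E = 533173.678 m, N = 5233061.736 m.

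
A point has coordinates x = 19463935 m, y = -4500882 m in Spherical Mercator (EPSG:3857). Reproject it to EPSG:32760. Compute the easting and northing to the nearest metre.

E 309582 m, N 5853929 m

Web Mercator inverse (R = 6378137 m) → φ = -37.44189821°, λ = 174.84750300°.
UTM 60S forward: E = 309581.516 m, N = 5853929.449 m.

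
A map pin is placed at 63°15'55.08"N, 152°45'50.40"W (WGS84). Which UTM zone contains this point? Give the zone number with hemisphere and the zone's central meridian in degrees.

UTM zone = ⌊(λ + 180)/6⌋ + 1; -152.7640° ∈ [-156°, -150°) → zone 5.
Hemisphere: N (φ ≥ 0).
Central meridian λ₀ = 6×5 − 183 = -153°.

Zone 5N, central meridian -153°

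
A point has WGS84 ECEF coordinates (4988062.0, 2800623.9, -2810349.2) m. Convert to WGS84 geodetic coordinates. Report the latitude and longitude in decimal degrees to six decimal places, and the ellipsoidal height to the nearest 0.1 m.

λ = atan2(Y, X) = 29.31270045°; p = √(X²+Y²) = 5720511.9 m.
Bowring's method on WGS84 (a = 6378137 m, b = 6356752.314 m) gives φ = -26.31639987°, h = -398.241 m.

lat -26.316400°, lon 29.312700°, h -398.2 m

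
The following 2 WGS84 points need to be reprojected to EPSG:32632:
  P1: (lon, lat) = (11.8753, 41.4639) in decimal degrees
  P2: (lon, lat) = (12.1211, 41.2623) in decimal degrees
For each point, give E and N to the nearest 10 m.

P1: E 740130 m, N 4594250 m; P2: E 761460 m, N 4572570 m

UTM zone 32N: λ₀ = 9°, k₀ = 0.9996.
P1 (41.4639°, 11.8753°) → (740126.313, 4594247.798) m.
P2 (41.2623°, 12.1211°) → (761462.971, 4572574.621) m.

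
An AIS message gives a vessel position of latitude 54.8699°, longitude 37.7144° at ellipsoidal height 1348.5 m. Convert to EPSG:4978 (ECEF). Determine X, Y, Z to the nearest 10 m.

X 2910520 m, Y 2250680 m, Z 5194170 m

WGS84: a = 6378137 m, e² = 0.006694380; N(φ) = a/√(1−e²sin²φ) = 6392464.829 m.
X = (N+h)·cosφ·cosλ = 2910522.939 m; Y = (N+h)·cosφ·sinλ = 2250676.444 m; Z = (N(1−e²)+h)·sinφ = 5194165.801 m.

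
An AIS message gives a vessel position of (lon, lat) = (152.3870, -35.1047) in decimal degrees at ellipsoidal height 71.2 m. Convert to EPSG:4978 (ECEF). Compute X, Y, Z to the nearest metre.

WGS84: a = 6378137 m, e² = 0.006694380; N(φ) = a/√(1−e²sin²φ) = 6385208.980 m.
X = (N+h)·cosφ·cosλ = -4628813.405 m; Y = (N+h)·cosφ·sinλ = 2421222.611 m; Z = (N(1−e²)+h)·sinφ = -3647416.687 m.

X -4628813 m, Y 2421223 m, Z -3647417 m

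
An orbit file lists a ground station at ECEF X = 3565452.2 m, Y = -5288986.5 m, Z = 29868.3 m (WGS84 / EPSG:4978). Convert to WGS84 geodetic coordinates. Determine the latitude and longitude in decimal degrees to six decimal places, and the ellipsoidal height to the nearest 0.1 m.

lat 0.270100°, lon -56.015000°, h 477.7 m

λ = atan2(Y, X) = -56.01499983°; p = √(X²+Y²) = 6378544.3 m.
Bowring's method on WGS84 (a = 6378137 m, b = 6356752.314 m) gives φ = 0.27010040°, h = 477.718 m.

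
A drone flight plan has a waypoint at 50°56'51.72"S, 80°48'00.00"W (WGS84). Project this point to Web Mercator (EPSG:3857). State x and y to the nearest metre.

Web Mercator is spherical with R = a = 6378137 m.
x = R·λ = 6378137 × -1.410226036 = -8994614.856 m.
y = R·ln tan(π/4 + φ/2) = 6378137 × -1.036673823 = -6612047.667 m.

x -8994615 m, y -6612048 m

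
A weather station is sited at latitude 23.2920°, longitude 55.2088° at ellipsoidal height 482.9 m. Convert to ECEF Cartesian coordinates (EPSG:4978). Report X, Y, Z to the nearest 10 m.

X 3344690 m, Y 4813960 m, Z 2506650 m

WGS84: a = 6378137 m, e² = 0.006694380; N(φ) = a/√(1−e²sin²φ) = 6381477.616 m.
X = (N+h)·cosφ·cosλ = 3344692.831 m; Y = (N+h)·cosφ·sinλ = 4813959.826 m; Z = (N(1−e²)+h)·sinφ = 2506645.097 m.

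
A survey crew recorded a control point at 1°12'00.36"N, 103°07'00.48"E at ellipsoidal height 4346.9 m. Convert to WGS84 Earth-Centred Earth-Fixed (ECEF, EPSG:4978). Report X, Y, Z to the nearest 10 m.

X -1448110 m, Y 6214610 m, Z 132780 m

WGS84: a = 6378137 m, e² = 0.006694380; N(φ) = a/√(1−e²sin²φ) = 6378146.365 m.
X = (N+h)·cosφ·cosλ = -1448105.407 m; Y = (N+h)·cosφ·sinλ = 6214607.126 m; Z = (N(1−e²)+h)·sinφ = 132781.723 m.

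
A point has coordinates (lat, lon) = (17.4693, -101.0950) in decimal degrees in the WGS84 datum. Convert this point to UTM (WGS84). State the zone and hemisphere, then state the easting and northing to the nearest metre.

Zone 14N: E 277523 m, N 1932694 m

Longitude -101.0950° lies in the 6° band [-102°, -96°), giving zone 14; latitude is north of the equator, so 14N.
Zone 14 central meridian λ₀ = 6×14 − 183 = -99°; Δλ = -2.0950°.
Transverse Mercator on WGS84 with k₀ = 0.9996 gives E = 277522.953 m, N = 1932693.948 m.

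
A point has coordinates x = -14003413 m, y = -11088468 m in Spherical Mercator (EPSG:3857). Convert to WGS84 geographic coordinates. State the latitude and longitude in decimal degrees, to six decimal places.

lat -70.060599°, lon -125.794799°

R = 6378137 m. λ = x/R = -125.79479928°.
φ = 2·arctan(exp(y/R)) − 90° = 2·arctan(0.17578) − 90° = -70.06059924°.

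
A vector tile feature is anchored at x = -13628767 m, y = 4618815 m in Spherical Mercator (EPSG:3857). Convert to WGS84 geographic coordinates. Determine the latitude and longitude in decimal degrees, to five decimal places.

lat 38.27830°, lon -122.42930°

R = 6378137 m. λ = x/R = -122.42929700°.
φ = 2·arctan(exp(y/R)) − 90° = 2·arctan(2.06300) − 90° = 38.27829851°.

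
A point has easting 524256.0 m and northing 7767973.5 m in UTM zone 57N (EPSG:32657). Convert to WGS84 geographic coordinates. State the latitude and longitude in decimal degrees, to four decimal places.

lat 70.0177°, lon 159.6360°

Zone 57N: λ₀ = 159°, k₀ = 0.9996, false easting 500000 m.
Meridian distance M = (N − FN)/k₀ = 7771081.9 m.
Inverse transverse Mercator on WGS84 gives φ = 70.01769985°, λ = 159.63600121°.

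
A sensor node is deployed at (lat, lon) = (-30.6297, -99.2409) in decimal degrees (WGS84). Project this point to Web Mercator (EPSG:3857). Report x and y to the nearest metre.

Web Mercator is spherical with R = a = 6378137 m.
x = R·λ = 6378137 × -1.732080458 = -11047446.454 m.
y = R·ln tan(π/4 + φ/2) = 6378137 × -0.562037385 = -3584751.441 m.

x -11047446 m, y -3584751 m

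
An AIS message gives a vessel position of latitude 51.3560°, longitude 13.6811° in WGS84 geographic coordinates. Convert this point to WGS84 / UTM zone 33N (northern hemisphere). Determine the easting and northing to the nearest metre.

E 408165 m, N 5690240 m

Zone 33 central meridian λ₀ = 6×33 − 183 = 15°; Δλ = -1.3189°.
Transverse Mercator on WGS84 with k₀ = 0.9996 gives E = 408165.101 m, N = 5690240.255 m.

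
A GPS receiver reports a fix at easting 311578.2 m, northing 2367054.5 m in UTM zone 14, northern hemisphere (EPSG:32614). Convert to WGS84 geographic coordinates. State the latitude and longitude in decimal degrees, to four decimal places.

lat 21.3959°, lon -100.8176°

Zone 14N: λ₀ = -99°, k₀ = 0.9996, false easting 500000 m.
Meridian distance M = (N − FN)/k₀ = 2368001.7 m.
Inverse transverse Mercator on WGS84 gives φ = 21.39589957°, λ = -100.81760044°.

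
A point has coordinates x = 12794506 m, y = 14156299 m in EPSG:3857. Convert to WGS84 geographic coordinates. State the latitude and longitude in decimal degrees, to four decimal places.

R = 6378137 m. λ = x/R = 114.93500293°.
φ = 2·arctan(exp(y/R)) − 90° = 2·arctan(9.20276) − 90° = 77.59680000°.

lat 77.5968°, lon 114.9350°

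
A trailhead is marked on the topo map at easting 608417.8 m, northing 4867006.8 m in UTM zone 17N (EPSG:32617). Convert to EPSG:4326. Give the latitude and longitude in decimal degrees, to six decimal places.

lat 43.948200°, lon -79.648900°

Zone 17N: λ₀ = -81°, k₀ = 0.9996, false easting 500000 m.
Meridian distance M = (N − FN)/k₀ = 4868954.4 m.
Inverse transverse Mercator on WGS84 gives φ = 43.94820005°, λ = -79.64890033°.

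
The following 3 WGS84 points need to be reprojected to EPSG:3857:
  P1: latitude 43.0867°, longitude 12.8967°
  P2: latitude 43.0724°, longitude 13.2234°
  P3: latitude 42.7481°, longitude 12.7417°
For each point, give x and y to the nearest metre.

P1: x 1435654 m, y 5325178 m; P2: x 1472022 m, y 5322998 m; P3: x 1418400 m, y 5273708 m

Web Mercator: x = R·λ, y = R·ln tan(π/4+φ/2), R = 6378137 m.
P1 (43.0867°, 12.8967°) → (1435654.077, 5325177.796) m.
P2 (43.0724°, 13.2234°) → (1472022.155, 5322998.366) m.
P3 (42.7481°, 12.7417°) → (1418399.556, 5273708.358) m.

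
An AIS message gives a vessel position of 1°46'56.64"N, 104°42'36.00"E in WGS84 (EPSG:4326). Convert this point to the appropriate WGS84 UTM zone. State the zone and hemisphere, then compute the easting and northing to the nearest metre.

Longitude 104.7100° lies in the 6° band [102°, 108°), giving zone 48; latitude is north of the equator, so 48N.
Zone 48 central meridian λ₀ = 6×48 − 183 = 105°; Δλ = -0.2900°.
Transverse Mercator on WGS84 with k₀ = 0.9996 gives E = 467745.631 m, N = 197011.931 m.

Zone 48N: E 467746 m, N 197012 m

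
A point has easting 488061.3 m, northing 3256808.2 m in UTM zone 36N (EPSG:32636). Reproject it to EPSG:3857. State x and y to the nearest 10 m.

Unproject from UTM 36N (λ₀ = 33°) → φ = 29.44059973°, λ = 32.87690038°.
Web Mercator (R = 6378137 m): x = 3659839.809 m, y = 3431844.924 m.

x 3659840 m, y 3431840 m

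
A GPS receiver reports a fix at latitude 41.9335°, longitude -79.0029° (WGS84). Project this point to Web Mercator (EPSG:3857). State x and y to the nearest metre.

x -8794563 m, y 5151023 m

Web Mercator is spherical with R = a = 6378137 m.
x = R·λ = 6378137 × -1.378860724 = -8794562.599 m.
y = R·ln tan(π/4 + φ/2) = 6378137 × 0.807606244 = 5151023.266 m.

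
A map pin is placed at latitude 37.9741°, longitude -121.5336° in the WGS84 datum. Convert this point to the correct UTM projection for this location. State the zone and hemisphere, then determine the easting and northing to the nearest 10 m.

Longitude -121.5336° lies in the 6° band [-126°, -120°), giving zone 10; latitude is north of the equator, so 10N.
Zone 10 central meridian λ₀ = 6×10 − 183 = -123°; Δλ = +1.4664°.
Transverse Mercator on WGS84 with k₀ = 0.9996 gives E = 628794.718 m, N = 4203955.611 m.

Zone 10N: E 628790 m, N 4203960 m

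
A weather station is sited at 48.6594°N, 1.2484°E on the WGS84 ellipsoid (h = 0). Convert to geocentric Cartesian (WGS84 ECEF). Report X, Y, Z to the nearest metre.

X 4219945 m, Y 91962 m, Z 4765624 m

WGS84: a = 6378137 m, e² = 0.006694380; N(φ) = a/√(1−e²sin²φ) = 6390205.400 m.
X = (N+h)·cosφ·cosλ = 4219945.078 m; Y = (N+h)·cosφ·sinλ = 91961.630 m; Z = (N(1−e²)+h)·sinφ = 4765624.438 m.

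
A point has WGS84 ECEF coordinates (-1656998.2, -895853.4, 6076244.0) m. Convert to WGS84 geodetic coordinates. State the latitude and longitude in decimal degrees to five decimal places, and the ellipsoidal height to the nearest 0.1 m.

lat 72.88480°, lon -151.60220°, h 2901.4 m

λ = atan2(Y, X) = -151.60219896°; p = √(X²+Y²) = 1883665.7 m.
Bowring's method on WGS84 (a = 6378137 m, b = 6356752.314 m) gives φ = 72.88479997°, h = 2901.394 m.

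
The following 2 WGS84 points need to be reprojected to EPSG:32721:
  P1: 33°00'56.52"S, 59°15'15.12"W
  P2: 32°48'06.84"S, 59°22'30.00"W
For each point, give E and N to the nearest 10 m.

UTM zone 21S: λ₀ = -57°, k₀ = 0.9996.
P1 (-33.0157°, -59.2542°) → (289437.091, 6344714.936) m.
P2 (-32.8019°, -59.3750°) → (277616.412, 6368176.319) m.

P1: E 289440 m, N 6344710 m; P2: E 277620 m, N 6368180 m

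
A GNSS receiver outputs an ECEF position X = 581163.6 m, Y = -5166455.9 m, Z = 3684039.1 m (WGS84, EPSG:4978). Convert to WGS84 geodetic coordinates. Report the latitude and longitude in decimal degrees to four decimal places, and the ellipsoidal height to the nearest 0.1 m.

lat 35.5031°, lon -83.5819°, h 1017.8 m

λ = atan2(Y, X) = -83.58189980°; p = √(X²+Y²) = 5199040.1 m.
Bowring's method on WGS84 (a = 6378137 m, b = 6356752.314 m) gives φ = 35.50310007°, h = 1017.844 m.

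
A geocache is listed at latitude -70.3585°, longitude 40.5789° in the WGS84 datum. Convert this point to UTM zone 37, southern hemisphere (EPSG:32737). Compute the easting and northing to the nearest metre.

Zone 37 central meridian λ₀ = 6×37 − 183 = 39°; Δλ = +1.5789°.
Transverse Mercator on WGS84 with k₀ = 0.9996 gives E = 559226.357 m, N = 2193378.441 m.

E 559226 m, N 2193378 m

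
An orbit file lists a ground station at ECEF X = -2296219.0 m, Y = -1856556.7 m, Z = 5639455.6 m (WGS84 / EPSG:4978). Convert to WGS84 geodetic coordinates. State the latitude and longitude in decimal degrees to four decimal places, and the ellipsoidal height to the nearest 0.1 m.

λ = atan2(Y, X) = -141.04350052°; p = √(X²+Y²) = 2952867.2 m.
Bowring's method on WGS84 (a = 6378137 m, b = 6356752.314 m) gives φ = 62.52079979°, h = 4423.138 m.

lat 62.5208°, lon -141.0435°, h 4423.1 m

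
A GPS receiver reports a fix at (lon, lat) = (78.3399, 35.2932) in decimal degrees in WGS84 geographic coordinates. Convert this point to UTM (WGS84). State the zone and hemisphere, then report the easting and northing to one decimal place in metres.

Zone 44N: E 258101.4 m, N 3908804.3 m

Longitude 78.3399° lies in the 6° band [78°, 84°), giving zone 44; latitude is north of the equator, so 44N.
Zone 44 central meridian λ₀ = 6×44 − 183 = 81°; Δλ = -2.6601°.
Transverse Mercator on WGS84 with k₀ = 0.9996 gives E = 258101.389 m, N = 3908804.333 m.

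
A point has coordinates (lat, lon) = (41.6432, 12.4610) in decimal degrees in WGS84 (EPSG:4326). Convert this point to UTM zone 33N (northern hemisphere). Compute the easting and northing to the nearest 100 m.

Zone 33 central meridian λ₀ = 6×33 − 183 = 15°; Δλ = -2.5390°.
Transverse Mercator on WGS84 with k₀ = 0.9996 gives E = 288547.290 m, N = 4613276.684 m.

E 288500 m, N 4613300 m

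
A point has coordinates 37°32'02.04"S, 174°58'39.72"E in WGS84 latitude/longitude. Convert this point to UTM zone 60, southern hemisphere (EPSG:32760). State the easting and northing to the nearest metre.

Zone 60 central meridian λ₀ = 6×60 − 183 = 177°; Δλ = -2.0223°.
Transverse Mercator on WGS84 with k₀ = 0.9996 gives E = 321319.942 m, N = 5843976.134 m.

E 321320 m, N 5843976 m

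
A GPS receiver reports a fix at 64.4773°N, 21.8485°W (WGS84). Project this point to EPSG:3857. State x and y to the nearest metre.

x -2432164 m, y 9472018 m

Web Mercator is spherical with R = a = 6378137 m.
x = R·λ = 6378137 × -0.381328262 = -2432163.895 m.
y = R·ln tan(π/4 + φ/2) = 6378137 × 1.485075920 = 9472017.676 m.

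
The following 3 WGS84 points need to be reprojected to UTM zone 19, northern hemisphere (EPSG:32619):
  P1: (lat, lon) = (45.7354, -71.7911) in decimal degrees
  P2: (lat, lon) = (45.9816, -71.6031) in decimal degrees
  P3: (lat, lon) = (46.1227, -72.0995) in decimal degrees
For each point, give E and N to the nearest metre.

UTM zone 19N: λ₀ = -69°, k₀ = 0.9996.
P1 (45.7354°, -71.7911°) → (282852.902, 5068438.398) m.
P2 (45.9816°, -71.6031°) → (298371.431, 5095297.992) m.
P3 (46.1227°, -72.0995°) → (260534.049, 5112351.581) m.

P1: E 282853 m, N 5068438 m; P2: E 298371 m, N 5095298 m; P3: E 260534 m, N 5112352 m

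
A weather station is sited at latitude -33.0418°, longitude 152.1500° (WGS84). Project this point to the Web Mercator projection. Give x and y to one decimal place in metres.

x 16937260.5 m, y -3900853.5 m

Web Mercator is spherical with R = a = 6378137 m.
x = R·λ = 6378137 × 2.655518457 = 16937260.524 m.
y = R·ln tan(π/4 + φ/2) = 6378137 × -0.611597639 = -3900853.529 m.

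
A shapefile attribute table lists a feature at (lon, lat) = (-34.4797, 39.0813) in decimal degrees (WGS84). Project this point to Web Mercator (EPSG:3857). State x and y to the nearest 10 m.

Web Mercator is spherical with R = a = 6378137 m.
x = R·λ = 6378137 × -0.601784290 = -3838262.647 m.
y = R·ln tan(π/4 + φ/2) = 6378137 × 0.742116985 = 4733323.800 m.

x -3838260 m, y 4733320 m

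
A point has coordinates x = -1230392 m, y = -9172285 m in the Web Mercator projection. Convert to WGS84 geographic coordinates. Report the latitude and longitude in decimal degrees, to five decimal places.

lat -63.29230°, lon -11.05280°

R = 6378137 m. λ = x/R = -11.05279939°.
φ = 2·arctan(exp(y/R)) − 90° = 2·arctan(0.23738) − 90° = -63.29229975°.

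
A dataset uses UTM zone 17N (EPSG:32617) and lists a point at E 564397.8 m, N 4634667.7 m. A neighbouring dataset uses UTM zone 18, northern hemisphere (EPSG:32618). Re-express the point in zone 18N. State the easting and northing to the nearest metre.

E 66348 m, N 4647589 m

UTM 17N → geographic: φ = 41.86130000°, λ = -80.22409957°.
UTM 18N (λ₀ = -75°) forward: E = 66347.996 m, N = 4647589.061 m.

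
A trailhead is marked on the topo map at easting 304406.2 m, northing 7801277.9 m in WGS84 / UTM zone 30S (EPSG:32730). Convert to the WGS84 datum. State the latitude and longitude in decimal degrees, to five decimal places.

lat -19.87490°, lon -4.86810°

Zone 30S: λ₀ = -3°, k₀ = 0.9996, false easting 500000 m, false northing 10000000 m.
Meridian distance M = (N − FN)/k₀ = -2199601.9 m.
Inverse transverse Mercator on WGS84 gives φ = -19.87489968°, λ = -4.86810035°.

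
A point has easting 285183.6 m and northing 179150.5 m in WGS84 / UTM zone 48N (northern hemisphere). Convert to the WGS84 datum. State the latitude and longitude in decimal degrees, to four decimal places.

Zone 48N: λ₀ = 105°, k₀ = 0.9996, false easting 500000 m.
Meridian distance M = (N − FN)/k₀ = 179222.2 m.
Inverse transverse Mercator on WGS84 gives φ = 1.61990040°, λ = 103.06910007°.

lat 1.6199°, lon 103.0691°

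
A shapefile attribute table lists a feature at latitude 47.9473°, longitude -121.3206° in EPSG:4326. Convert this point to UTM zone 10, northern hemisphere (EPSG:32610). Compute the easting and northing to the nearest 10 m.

Zone 10 central meridian λ₀ = 6×10 − 183 = -123°; Δλ = +1.6794°.
Transverse Mercator on WGS84 with k₀ = 0.9996 gives E = 625401.401 m, N = 5311807.689 m.

E 625400 m, N 5311810 m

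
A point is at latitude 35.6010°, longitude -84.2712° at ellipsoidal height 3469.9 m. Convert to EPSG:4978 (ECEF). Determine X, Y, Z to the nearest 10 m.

X 518540 m, Y -5168770 m, Z 3694310 m

WGS84: a = 6378137 m, e² = 0.006694380; N(φ) = a/√(1−e²sin²φ) = 6385384.105 m.
X = (N+h)·cosφ·cosλ = 518536.180 m; Y = (N+h)·cosφ·sinλ = -5168772.235 m; Z = (N(1−e²)+h)·sinφ = 3694305.191 m.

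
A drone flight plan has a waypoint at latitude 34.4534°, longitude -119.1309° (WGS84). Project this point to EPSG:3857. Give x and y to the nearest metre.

x -13261591 m, y 4089846 m

Web Mercator is spherical with R = a = 6378137 m.
x = R·λ = 6378137 × -2.079226446 = -13261591.126 m.
y = R·ln tan(π/4 + φ/2) = 6378137 × 0.641228977 = 4089846.267 m.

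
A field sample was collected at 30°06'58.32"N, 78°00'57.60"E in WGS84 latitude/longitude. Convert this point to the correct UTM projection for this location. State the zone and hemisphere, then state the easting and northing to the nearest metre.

Longitude 78.0160° lies in the 6° band [78°, 84°), giving zone 44; latitude is north of the equator, so 44N.
Zone 44 central meridian λ₀ = 6×44 − 183 = 81°; Δλ = -2.9840°.
Transverse Mercator on WGS84 with k₀ = 0.9996 gives E = 212470.990 m, N = 3335420.327 m.

Zone 44N: E 212471 m, N 3335420 m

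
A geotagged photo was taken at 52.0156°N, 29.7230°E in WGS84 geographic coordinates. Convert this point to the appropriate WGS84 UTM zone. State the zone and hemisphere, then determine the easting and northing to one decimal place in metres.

Zone 35N: E 686853.4 m, N 5766274.1 m

Longitude 29.7230° lies in the 6° band [24°, 30°), giving zone 35; latitude is north of the equator, so 35N.
Zone 35 central meridian λ₀ = 6×35 − 183 = 27°; Δλ = +2.7230°.
Transverse Mercator on WGS84 with k₀ = 0.9996 gives E = 686853.435 m, N = 5766274.071 m.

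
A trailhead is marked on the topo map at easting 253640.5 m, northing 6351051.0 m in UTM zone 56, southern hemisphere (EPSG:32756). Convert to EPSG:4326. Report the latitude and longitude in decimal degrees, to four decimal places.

lat -32.9511°, lon 150.3646°

Zone 56S: λ₀ = 153°, k₀ = 0.9996, false easting 500000 m, false northing 10000000 m.
Meridian distance M = (N − FN)/k₀ = -3650409.2 m.
Inverse transverse Mercator on WGS84 gives φ = -32.95109999°, λ = 150.36460049°.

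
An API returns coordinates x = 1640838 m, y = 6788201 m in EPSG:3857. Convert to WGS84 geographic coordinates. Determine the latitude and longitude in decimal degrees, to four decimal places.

lat 51.9340°, lon 14.7399°

R = 6378137 m. λ = x/R = 14.73989854°.
φ = 2·arctan(exp(y/R)) − 90° = 2·arctan(2.89879) − 90° = 51.93400225°.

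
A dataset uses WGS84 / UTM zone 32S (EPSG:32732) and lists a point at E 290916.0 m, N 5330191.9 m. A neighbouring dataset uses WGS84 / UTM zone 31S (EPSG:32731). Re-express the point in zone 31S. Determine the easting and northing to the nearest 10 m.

UTM 32S → geographic: φ = -42.15249964°, λ = 6.46939992°.
UTM 31S (λ₀ = 3°) forward: E = 786658.039 m, N = 5327463.446 m.

E 786660 m, N 5327460 m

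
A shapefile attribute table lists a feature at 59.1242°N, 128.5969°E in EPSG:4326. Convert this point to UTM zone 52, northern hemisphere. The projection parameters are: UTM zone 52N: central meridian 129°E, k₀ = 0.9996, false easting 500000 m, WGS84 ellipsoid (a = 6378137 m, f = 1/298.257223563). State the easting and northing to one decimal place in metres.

E 476924.5 m, N 6553951.6 m

Zone 52 central meridian λ₀ = 6×52 − 183 = 129°; Δλ = -0.4031°.
Transverse Mercator on WGS84 with k₀ = 0.9996 gives E = 476924.520 m, N = 6553951.561 m.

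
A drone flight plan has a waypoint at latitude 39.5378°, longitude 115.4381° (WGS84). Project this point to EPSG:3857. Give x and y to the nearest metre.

Web Mercator is spherical with R = a = 6378137 m.
x = R·λ = 6378137 × 2.014774927 = 12850510.510 m.
y = R·ln tan(π/4 + φ/2) = 6378137 × 0.752414414 = 4799002.212 m.

x 12850511 m, y 4799002 m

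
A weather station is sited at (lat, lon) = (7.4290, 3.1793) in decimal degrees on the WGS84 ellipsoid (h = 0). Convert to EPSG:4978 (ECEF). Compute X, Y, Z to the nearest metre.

WGS84: a = 6378137 m, e² = 0.006694380; N(φ) = a/√(1−e²sin²φ) = 6378493.937 m.
X = (N+h)·cosφ·cosλ = 6315216.930 m; Y = (N+h)·cosφ·sinλ = 350786.774 m; Z = (N(1−e²)+h)·sinφ = 819202.371 m.

X 6315217 m, Y 350787 m, Z 819202 m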